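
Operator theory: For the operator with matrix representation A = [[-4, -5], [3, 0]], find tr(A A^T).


trace(A * A^T) = sum of squares of all entries
= (-4)^2 + (-5)^2 + 3^2 + 0^2
= 16 + 25 + 9 + 0
= 50

50


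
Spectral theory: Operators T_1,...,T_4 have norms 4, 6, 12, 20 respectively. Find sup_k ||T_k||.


By the Uniform Boundedness Principle, the supremum of norms is finite.
sup_k ||T_k|| = max(4, 6, 12, 20) = 20

20


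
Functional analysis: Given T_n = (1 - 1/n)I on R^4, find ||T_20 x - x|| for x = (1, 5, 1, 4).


T_20 x - x = (1 - 1/20)x - x = -x/20
||x|| = sqrt(43) = 6.5574
||T_20 x - x|| = ||x||/20 = 6.5574/20 = 0.3279

0.3279


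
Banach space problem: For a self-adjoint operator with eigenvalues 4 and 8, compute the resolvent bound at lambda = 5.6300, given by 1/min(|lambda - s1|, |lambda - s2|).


dist(5.6300, {4, 8}) = min(|5.6300 - 4|, |5.6300 - 8|)
= min(1.6300, 2.3700) = 1.6300
Resolvent bound = 1/1.6300 = 0.6135

0.6135


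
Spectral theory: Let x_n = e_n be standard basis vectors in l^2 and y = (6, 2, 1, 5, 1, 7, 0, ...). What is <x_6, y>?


x_6 = e_6 is the standard basis vector with 1 in position 6.
<x_6, y> = y_6 = 7
As n -> infinity, <x_n, y> -> 0, confirming weak convergence of (x_n) to 0.

7


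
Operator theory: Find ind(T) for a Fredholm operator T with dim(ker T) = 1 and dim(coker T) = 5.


The Fredholm index is defined as ind(T) = dim(ker T) - dim(coker T)
= 1 - 5
= -4

-4


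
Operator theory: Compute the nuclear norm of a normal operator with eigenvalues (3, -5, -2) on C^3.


For a normal operator, singular values equal |eigenvalues|.
Trace norm = sum |lambda_i| = 3 + 5 + 2
= 10

10


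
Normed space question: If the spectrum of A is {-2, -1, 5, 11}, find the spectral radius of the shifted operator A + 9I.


Spectrum of A + 9I = {7, 8, 14, 20}
Spectral radius = max |lambda| over the shifted spectrum
= max(7, 8, 14, 20) = 20

20


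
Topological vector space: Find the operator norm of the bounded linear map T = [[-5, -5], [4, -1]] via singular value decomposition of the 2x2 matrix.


A^T A = [[41, 21], [21, 26]]
trace(A^T A) = 67, det(A^T A) = 625
discriminant = 67^2 - 4*625 = 1989
Largest eigenvalue of A^T A = (trace + sqrt(disc))/2 = 55.7991
||T|| = sqrt(55.7991) = 7.4699

7.4699


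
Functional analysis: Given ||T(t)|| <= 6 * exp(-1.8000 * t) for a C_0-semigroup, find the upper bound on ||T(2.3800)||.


||T(2.3800)|| <= 6 * exp(-1.8000 * 2.3800)
= 6 * exp(-4.2840)
= 6 * 0.0138
= 0.0827

0.0827


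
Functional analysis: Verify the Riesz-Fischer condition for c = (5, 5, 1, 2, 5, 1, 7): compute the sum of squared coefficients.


sum |c_n|^2 = 5^2 + 5^2 + 1^2 + 2^2 + 5^2 + 1^2 + 7^2
= 25 + 25 + 1 + 4 + 25 + 1 + 49
= 130

130


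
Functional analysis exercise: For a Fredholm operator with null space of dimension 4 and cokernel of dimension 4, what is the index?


The Fredholm index is defined as ind(T) = dim(ker T) - dim(coker T)
= 4 - 4
= 0

0


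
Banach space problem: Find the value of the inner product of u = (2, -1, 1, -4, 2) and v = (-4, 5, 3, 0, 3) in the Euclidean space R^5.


Computing the standard inner product <u, v> = sum u_i * v_i
= 2*-4 + -1*5 + 1*3 + -4*0 + 2*3
= -8 + -5 + 3 + 0 + 6
= -4

-4


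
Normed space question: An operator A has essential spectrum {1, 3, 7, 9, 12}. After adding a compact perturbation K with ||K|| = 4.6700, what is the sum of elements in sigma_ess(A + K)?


By Weyl's theorem, the essential spectrum is invariant under compact perturbations.
sigma_ess(A + K) = sigma_ess(A) = {1, 3, 7, 9, 12}
Sum = 1 + 3 + 7 + 9 + 12 = 32

32


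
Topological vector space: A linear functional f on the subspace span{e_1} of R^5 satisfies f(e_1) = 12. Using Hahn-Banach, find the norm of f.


The norm of f is given by ||f|| = sup_{||x||=1} |f(x)|.
On span{e_1}, ||e_1|| = 1, so ||f|| = |f(e_1)| / ||e_1||
= |12| / 1 = 12.0000

12.0000


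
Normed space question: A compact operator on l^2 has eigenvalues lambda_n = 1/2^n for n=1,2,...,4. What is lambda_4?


The eigenvalue formula gives lambda_4 = 1/2^4
= 1/16
= 0.0625

0.0625


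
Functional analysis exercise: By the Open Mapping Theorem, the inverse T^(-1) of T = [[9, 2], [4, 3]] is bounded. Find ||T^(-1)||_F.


det(T) = 9*3 - 2*4 = 19
T^(-1) = (1/19) * [[3, -2], [-4, 9]] = [[0.1579, -0.1053], [-0.2105, 0.4737]]
||T^(-1)||_F^2 = 0.1579^2 + (-0.1053)^2 + (-0.2105)^2 + 0.4737^2 = 0.3047
||T^(-1)||_F = sqrt(0.3047) = 0.5520

0.5520


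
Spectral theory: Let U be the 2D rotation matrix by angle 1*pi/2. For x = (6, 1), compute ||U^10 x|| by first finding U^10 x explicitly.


U is a rotation by theta = 1*pi/2
U^10 = rotation by 10*theta = 10*pi/2 = 2*pi/2 (mod 2*pi)
cos(2*pi/2) = -1.0000, sin(2*pi/2) = 0.0000
U^10 x = (-1.0000 * 6 - 0.0000 * 1, 0.0000 * 6 + -1.0000 * 1)
= (-6.0000, -1.0000)
||U^10 x|| = sqrt((-6.0000)^2 + (-1.0000)^2) = sqrt(37.0000) = 6.0828

6.0828


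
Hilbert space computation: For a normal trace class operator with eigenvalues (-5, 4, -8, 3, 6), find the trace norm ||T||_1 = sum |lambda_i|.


For a normal operator, singular values equal |eigenvalues|.
Trace norm = sum |lambda_i| = 5 + 4 + 8 + 3 + 6
= 26

26


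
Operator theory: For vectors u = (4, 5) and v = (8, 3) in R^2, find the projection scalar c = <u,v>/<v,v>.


Computing <u,v> = 4*8 + 5*3 = 47
Computing <v,v> = 8^2 + 3^2 = 73
Projection coefficient = 47/73 = 0.6438

0.6438


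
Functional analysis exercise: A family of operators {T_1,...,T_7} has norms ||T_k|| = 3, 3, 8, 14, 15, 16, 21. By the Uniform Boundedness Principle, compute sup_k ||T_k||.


By the Uniform Boundedness Principle, the supremum of norms is finite.
sup_k ||T_k|| = max(3, 3, 8, 14, 15, 16, 21) = 21

21


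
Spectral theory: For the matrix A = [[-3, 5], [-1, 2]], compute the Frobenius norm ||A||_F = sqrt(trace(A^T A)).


||A||_F^2 = sum a_ij^2
= (-3)^2 + 5^2 + (-1)^2 + 2^2
= 9 + 25 + 1 + 4 = 39
||A||_F = sqrt(39) = 6.2450

6.2450


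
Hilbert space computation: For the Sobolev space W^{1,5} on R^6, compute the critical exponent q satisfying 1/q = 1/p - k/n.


Using the Sobolev embedding formula: 1/q = 1/p - k/n
1/q = 1/5 - 1/6 = 1/30
q = 1/(1/30) = 30

30.0000


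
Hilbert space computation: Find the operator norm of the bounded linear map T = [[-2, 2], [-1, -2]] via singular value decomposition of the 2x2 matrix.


A^T A = [[5, -2], [-2, 8]]
trace(A^T A) = 13, det(A^T A) = 36
discriminant = 13^2 - 4*36 = 25
Largest eigenvalue of A^T A = (trace + sqrt(disc))/2 = 9.0000
||T|| = sqrt(9.0000) = 3.0000

3.0000


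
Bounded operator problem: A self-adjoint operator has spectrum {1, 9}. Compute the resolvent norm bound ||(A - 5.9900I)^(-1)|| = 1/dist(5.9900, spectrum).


dist(5.9900, {1, 9}) = min(|5.9900 - 1|, |5.9900 - 9|)
= min(4.9900, 3.0100) = 3.0100
Resolvent bound = 1/3.0100 = 0.3322

0.3322


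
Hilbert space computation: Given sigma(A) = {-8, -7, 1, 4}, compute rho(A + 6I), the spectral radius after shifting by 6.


Spectrum of A + 6I = {-2, -1, 7, 10}
Spectral radius = max |lambda| over the shifted spectrum
= max(2, 1, 7, 10) = 10

10


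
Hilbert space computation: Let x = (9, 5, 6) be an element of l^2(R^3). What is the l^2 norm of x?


The l^2 norm = (sum |x_i|^2)^(1/2)
Sum of 2th powers = 81 + 25 + 36 = 142
||x||_2 = (142)^(1/2) = 11.9164

11.9164


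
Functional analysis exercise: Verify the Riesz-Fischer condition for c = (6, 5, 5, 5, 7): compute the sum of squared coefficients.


sum |c_n|^2 = 6^2 + 5^2 + 5^2 + 5^2 + 7^2
= 36 + 25 + 25 + 25 + 49
= 160

160


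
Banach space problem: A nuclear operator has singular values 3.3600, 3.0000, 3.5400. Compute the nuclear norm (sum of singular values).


The nuclear norm is the sum of all singular values.
||T||_1 = 3.3600 + 3.0000 + 3.5400
= 9.9000

9.9000


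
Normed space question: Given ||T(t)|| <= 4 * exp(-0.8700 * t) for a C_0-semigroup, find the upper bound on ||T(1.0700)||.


||T(1.0700)|| <= 4 * exp(-0.8700 * 1.0700)
= 4 * exp(-0.9309)
= 4 * 0.3942
= 1.5768

1.5768


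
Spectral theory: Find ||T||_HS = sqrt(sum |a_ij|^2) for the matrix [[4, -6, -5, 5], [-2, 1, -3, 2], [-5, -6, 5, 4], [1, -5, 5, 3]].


The Hilbert-Schmidt norm is sqrt(sum of squares of all entries).
Sum of squares = 4^2 + (-6)^2 + (-5)^2 + 5^2 + (-2)^2 + 1^2 + (-3)^2 + 2^2 + (-5)^2 + (-6)^2 + 5^2 + 4^2 + 1^2 + (-5)^2 + 5^2 + 3^2
= 16 + 36 + 25 + 25 + 4 + 1 + 9 + 4 + 25 + 36 + 25 + 16 + 1 + 25 + 25 + 9 = 282
||T||_HS = sqrt(282) = 16.7929

16.7929


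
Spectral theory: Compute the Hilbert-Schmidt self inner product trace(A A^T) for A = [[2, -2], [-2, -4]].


trace(A * A^T) = sum of squares of all entries
= 2^2 + (-2)^2 + (-2)^2 + (-4)^2
= 4 + 4 + 4 + 16
= 28

28


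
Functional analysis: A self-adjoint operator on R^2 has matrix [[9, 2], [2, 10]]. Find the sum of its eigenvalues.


For a self-adjoint (symmetric) matrix, the eigenvalues are real.
The sum of eigenvalues equals the trace of the matrix.
trace = 9 + 10 = 19

19


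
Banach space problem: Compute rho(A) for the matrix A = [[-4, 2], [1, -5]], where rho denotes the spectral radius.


For a 2x2 matrix, eigenvalues satisfy lambda^2 - (trace)*lambda + det = 0
trace = -4 + -5 = -9
det = -4*-5 - 2*1 = 18
discriminant = (-9)^2 - 4*(18) = 9
spectral radius = max |eigenvalue| = 6.0000

6.0000


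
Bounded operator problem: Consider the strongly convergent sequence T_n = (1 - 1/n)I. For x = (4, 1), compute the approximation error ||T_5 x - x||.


T_5 x - x = (1 - 1/5)x - x = -x/5
||x|| = sqrt(17) = 4.1231
||T_5 x - x|| = ||x||/5 = 4.1231/5 = 0.8246

0.8246


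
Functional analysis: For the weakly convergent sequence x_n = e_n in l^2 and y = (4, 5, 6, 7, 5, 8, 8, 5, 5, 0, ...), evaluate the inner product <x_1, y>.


x_1 = e_1 is the standard basis vector with 1 in position 1.
<x_1, y> = y_1 = 4
As n -> infinity, <x_n, y> -> 0, confirming weak convergence of (x_n) to 0.

4


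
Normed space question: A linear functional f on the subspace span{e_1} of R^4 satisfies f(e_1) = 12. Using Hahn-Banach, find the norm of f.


The norm of f is given by ||f|| = sup_{||x||=1} |f(x)|.
On span{e_1}, ||e_1|| = 1, so ||f|| = |f(e_1)| / ||e_1||
= |12| / 1 = 12.0000

12.0000


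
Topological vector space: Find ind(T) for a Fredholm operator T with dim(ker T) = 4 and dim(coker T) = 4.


The Fredholm index is defined as ind(T) = dim(ker T) - dim(coker T)
= 4 - 4
= 0

0


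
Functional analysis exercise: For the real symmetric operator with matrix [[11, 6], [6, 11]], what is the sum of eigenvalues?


For a self-adjoint (symmetric) matrix, the eigenvalues are real.
The sum of eigenvalues equals the trace of the matrix.
trace = 11 + 11 = 22

22


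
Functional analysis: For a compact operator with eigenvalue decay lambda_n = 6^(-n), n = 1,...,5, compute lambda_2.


The eigenvalue formula gives lambda_2 = 1/6^2
= 1/36
= 0.0278

0.0278


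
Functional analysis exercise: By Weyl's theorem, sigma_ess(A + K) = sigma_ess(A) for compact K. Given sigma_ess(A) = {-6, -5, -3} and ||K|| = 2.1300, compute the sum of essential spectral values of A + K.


By Weyl's theorem, the essential spectrum is invariant under compact perturbations.
sigma_ess(A + K) = sigma_ess(A) = {-6, -5, -3}
Sum = -6 + -5 + -3 = -14

-14


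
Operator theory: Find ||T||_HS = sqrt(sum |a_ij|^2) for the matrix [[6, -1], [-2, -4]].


The Hilbert-Schmidt norm is sqrt(sum of squares of all entries).
Sum of squares = 6^2 + (-1)^2 + (-2)^2 + (-4)^2
= 36 + 1 + 4 + 16 = 57
||T||_HS = sqrt(57) = 7.5498

7.5498


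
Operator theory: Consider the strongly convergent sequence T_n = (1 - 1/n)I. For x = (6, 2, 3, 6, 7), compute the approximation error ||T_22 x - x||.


T_22 x - x = (1 - 1/22)x - x = -x/22
||x|| = sqrt(134) = 11.5758
||T_22 x - x|| = ||x||/22 = 11.5758/22 = 0.5262

0.5262


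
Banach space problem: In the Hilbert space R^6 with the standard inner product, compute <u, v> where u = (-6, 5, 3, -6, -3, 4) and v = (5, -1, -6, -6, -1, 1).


Computing the standard inner product <u, v> = sum u_i * v_i
= -6*5 + 5*-1 + 3*-6 + -6*-6 + -3*-1 + 4*1
= -30 + -5 + -18 + 36 + 3 + 4
= -10

-10


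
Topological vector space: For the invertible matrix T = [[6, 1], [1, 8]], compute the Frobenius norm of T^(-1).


det(T) = 6*8 - 1*1 = 47
T^(-1) = (1/47) * [[8, -1], [-1, 6]] = [[0.1702, -0.0213], [-0.0213, 0.1277]]
||T^(-1)||_F^2 = 0.1702^2 + (-0.0213)^2 + (-0.0213)^2 + 0.1277^2 = 0.0462
||T^(-1)||_F = sqrt(0.0462) = 0.2149

0.2149


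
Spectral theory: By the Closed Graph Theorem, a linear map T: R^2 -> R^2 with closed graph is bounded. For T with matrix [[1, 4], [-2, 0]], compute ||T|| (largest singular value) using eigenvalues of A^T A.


A^T A = [[5, 4], [4, 16]]
trace(A^T A) = 21, det(A^T A) = 64
discriminant = 21^2 - 4*64 = 185
Largest eigenvalue of A^T A = (trace + sqrt(disc))/2 = 17.3007
||T|| = sqrt(17.3007) = 4.1594

4.1594


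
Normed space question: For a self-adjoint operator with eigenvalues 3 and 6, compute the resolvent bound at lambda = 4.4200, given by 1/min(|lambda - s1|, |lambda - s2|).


dist(4.4200, {3, 6}) = min(|4.4200 - 3|, |4.4200 - 6|)
= min(1.4200, 1.5800) = 1.4200
Resolvent bound = 1/1.4200 = 0.7042

0.7042


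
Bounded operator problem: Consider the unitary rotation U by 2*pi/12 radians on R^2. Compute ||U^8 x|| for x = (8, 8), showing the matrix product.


U is a rotation by theta = 2*pi/12
U^8 = rotation by 8*theta = 16*pi/12
cos(16*pi/12) = -0.5000, sin(16*pi/12) = -0.8660
U^8 x = (-0.5000 * 8 - -0.8660 * 8, -0.8660 * 8 + -0.5000 * 8)
= (2.9282, -10.9282)
||U^8 x|| = sqrt(2.9282^2 + (-10.9282)^2) = sqrt(128.0000) = 11.3137

11.3137


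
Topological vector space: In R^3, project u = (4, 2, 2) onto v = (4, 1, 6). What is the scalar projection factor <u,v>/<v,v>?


Computing <u,v> = 4*4 + 2*1 + 2*6 = 30
Computing <v,v> = 4^2 + 1^2 + 6^2 = 53
Projection coefficient = 30/53 = 0.5660

0.5660


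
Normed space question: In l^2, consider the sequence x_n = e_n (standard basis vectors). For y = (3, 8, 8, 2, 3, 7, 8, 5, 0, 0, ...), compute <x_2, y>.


x_2 = e_2 is the standard basis vector with 1 in position 2.
<x_2, y> = y_2 = 8
As n -> infinity, <x_n, y> -> 0, confirming weak convergence of (x_n) to 0.

8


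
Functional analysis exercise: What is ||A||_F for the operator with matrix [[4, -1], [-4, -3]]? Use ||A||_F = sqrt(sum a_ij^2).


||A||_F^2 = sum a_ij^2
= 4^2 + (-1)^2 + (-4)^2 + (-3)^2
= 16 + 1 + 16 + 9 = 42
||A||_F = sqrt(42) = 6.4807

6.4807


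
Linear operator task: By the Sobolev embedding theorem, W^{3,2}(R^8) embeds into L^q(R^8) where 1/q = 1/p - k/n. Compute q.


Using the Sobolev embedding formula: 1/q = 1/p - k/n
1/q = 1/2 - 3/8 = 1/8
q = 1/(1/8) = 8

8.0000


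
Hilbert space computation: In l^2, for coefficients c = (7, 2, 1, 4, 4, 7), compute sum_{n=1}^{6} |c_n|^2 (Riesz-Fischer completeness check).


sum |c_n|^2 = 7^2 + 2^2 + 1^2 + 4^2 + 4^2 + 7^2
= 49 + 4 + 1 + 16 + 16 + 49
= 135

135


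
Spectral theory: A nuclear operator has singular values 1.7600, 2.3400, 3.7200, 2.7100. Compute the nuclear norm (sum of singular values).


The nuclear norm is the sum of all singular values.
||T||_1 = 1.7600 + 2.3400 + 3.7200 + 2.7100
= 10.5300

10.5300


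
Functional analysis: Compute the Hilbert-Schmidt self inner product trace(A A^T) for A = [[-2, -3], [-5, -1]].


trace(A * A^T) = sum of squares of all entries
= (-2)^2 + (-3)^2 + (-5)^2 + (-1)^2
= 4 + 9 + 25 + 1
= 39

39


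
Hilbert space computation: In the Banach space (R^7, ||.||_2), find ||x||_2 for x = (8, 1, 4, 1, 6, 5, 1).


The l^2 norm = (sum |x_i|^2)^(1/2)
Sum of 2th powers = 64 + 1 + 16 + 1 + 36 + 25 + 1 = 144
||x||_2 = (144)^(1/2) = 12.0000

12.0000


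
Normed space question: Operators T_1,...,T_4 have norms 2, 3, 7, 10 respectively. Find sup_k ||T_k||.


By the Uniform Boundedness Principle, the supremum of norms is finite.
sup_k ||T_k|| = max(2, 3, 7, 10) = 10

10


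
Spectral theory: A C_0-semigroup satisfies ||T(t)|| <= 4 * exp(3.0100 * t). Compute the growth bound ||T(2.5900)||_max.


||T(2.5900)|| <= 4 * exp(3.0100 * 2.5900)
= 4 * exp(7.7959)
= 4 * 2430.6160
= 9722.4640

9722.4640


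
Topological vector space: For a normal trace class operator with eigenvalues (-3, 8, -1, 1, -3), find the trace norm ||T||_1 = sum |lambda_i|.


For a normal operator, singular values equal |eigenvalues|.
Trace norm = sum |lambda_i| = 3 + 8 + 1 + 1 + 3
= 16

16


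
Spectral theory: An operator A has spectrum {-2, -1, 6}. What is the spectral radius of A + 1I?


Spectrum of A + 1I = {-1, 0, 7}
Spectral radius = max |lambda| over the shifted spectrum
= max(1, 0, 7) = 7

7


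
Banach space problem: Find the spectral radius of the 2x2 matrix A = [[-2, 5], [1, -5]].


For a 2x2 matrix, eigenvalues satisfy lambda^2 - (trace)*lambda + det = 0
trace = -2 + -5 = -7
det = -2*-5 - 5*1 = 5
discriminant = (-7)^2 - 4*(5) = 29
spectral radius = max |eigenvalue| = 6.1926

6.1926


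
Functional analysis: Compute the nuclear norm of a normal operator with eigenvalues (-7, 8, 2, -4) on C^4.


For a normal operator, singular values equal |eigenvalues|.
Trace norm = sum |lambda_i| = 7 + 8 + 2 + 4
= 21

21


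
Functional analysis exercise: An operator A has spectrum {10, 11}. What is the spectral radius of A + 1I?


Spectrum of A + 1I = {11, 12}
Spectral radius = max |lambda| over the shifted spectrum
= max(11, 12) = 12

12


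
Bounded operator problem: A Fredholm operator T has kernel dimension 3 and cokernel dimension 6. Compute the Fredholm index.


The Fredholm index is defined as ind(T) = dim(ker T) - dim(coker T)
= 3 - 6
= -3

-3


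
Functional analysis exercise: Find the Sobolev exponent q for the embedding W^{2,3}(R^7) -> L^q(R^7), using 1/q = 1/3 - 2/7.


Using the Sobolev embedding formula: 1/q = 1/p - k/n
1/q = 1/3 - 2/7 = 1/21
q = 1/(1/21) = 21

21.0000


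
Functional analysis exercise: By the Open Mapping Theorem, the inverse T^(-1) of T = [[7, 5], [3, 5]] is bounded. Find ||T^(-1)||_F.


det(T) = 7*5 - 5*3 = 20
T^(-1) = (1/20) * [[5, -5], [-3, 7]] = [[0.2500, -0.2500], [-0.1500, 0.3500]]
||T^(-1)||_F^2 = 0.2500^2 + (-0.2500)^2 + (-0.1500)^2 + 0.3500^2 = 0.2700
||T^(-1)||_F = sqrt(0.2700) = 0.5196

0.5196


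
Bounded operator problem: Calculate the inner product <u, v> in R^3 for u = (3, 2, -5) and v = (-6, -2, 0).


Computing the standard inner product <u, v> = sum u_i * v_i
= 3*-6 + 2*-2 + -5*0
= -18 + -4 + 0
= -22

-22


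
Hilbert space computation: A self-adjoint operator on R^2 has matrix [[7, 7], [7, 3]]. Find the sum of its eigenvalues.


For a self-adjoint (symmetric) matrix, the eigenvalues are real.
The sum of eigenvalues equals the trace of the matrix.
trace = 7 + 3 = 10

10


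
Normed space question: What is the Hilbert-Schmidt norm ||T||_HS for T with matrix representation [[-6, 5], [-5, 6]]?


The Hilbert-Schmidt norm is sqrt(sum of squares of all entries).
Sum of squares = (-6)^2 + 5^2 + (-5)^2 + 6^2
= 36 + 25 + 25 + 36 = 122
||T||_HS = sqrt(122) = 11.0454

11.0454


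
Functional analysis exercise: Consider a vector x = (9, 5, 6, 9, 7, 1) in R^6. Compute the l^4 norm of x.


The l^4 norm = (sum |x_i|^4)^(1/4)
Sum of 4th powers = 6561 + 625 + 1296 + 6561 + 2401 + 1 = 17445
||x||_4 = (17445)^(1/4) = 11.4926

11.4926


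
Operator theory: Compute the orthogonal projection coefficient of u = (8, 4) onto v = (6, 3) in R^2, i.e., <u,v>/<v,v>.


Computing <u,v> = 8*6 + 4*3 = 60
Computing <v,v> = 6^2 + 3^2 = 45
Projection coefficient = 60/45 = 1.3333

1.3333


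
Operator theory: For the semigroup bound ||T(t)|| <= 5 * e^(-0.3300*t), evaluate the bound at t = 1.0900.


||T(1.0900)|| <= 5 * exp(-0.3300 * 1.0900)
= 5 * exp(-0.3597)
= 5 * 0.6979
= 3.4894

3.4894


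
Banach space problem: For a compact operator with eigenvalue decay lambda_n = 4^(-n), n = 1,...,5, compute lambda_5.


The eigenvalue formula gives lambda_5 = 1/4^5
= 1/1024
= 9.7656e-04

9.7656e-04


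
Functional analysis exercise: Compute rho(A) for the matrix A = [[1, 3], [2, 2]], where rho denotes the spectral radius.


For a 2x2 matrix, eigenvalues satisfy lambda^2 - (trace)*lambda + det = 0
trace = 1 + 2 = 3
det = 1*2 - 3*2 = -4
discriminant = 3^2 - 4*(-4) = 25
spectral radius = max |eigenvalue| = 4.0000

4.0000


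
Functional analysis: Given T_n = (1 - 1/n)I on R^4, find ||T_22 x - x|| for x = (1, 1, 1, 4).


T_22 x - x = (1 - 1/22)x - x = -x/22
||x|| = sqrt(19) = 4.3589
||T_22 x - x|| = ||x||/22 = 4.3589/22 = 0.1981

0.1981


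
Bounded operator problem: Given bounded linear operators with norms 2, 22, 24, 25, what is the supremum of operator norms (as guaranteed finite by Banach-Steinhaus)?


By the Uniform Boundedness Principle, the supremum of norms is finite.
sup_k ||T_k|| = max(2, 22, 24, 25) = 25

25


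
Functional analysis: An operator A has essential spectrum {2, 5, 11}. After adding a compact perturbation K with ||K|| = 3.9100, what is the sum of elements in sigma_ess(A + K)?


By Weyl's theorem, the essential spectrum is invariant under compact perturbations.
sigma_ess(A + K) = sigma_ess(A) = {2, 5, 11}
Sum = 2 + 5 + 11 = 18

18


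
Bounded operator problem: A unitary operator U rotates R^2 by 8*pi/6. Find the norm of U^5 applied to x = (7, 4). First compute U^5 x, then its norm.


U is a rotation by theta = 8*pi/6
U^5 = rotation by 5*theta = 40*pi/6 = 4*pi/6 (mod 2*pi)
cos(4*pi/6) = -0.5000, sin(4*pi/6) = 0.8660
U^5 x = (-0.5000 * 7 - 0.8660 * 4, 0.8660 * 7 + -0.5000 * 4)
= (-6.9641, 4.0622)
||U^5 x|| = sqrt((-6.9641)^2 + 4.0622^2) = sqrt(65.0000) = 8.0623

8.0623


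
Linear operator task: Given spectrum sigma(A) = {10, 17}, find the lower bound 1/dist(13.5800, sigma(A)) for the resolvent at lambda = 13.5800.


dist(13.5800, {10, 17}) = min(|13.5800 - 10|, |13.5800 - 17|)
= min(3.5800, 3.4200) = 3.4200
Resolvent bound = 1/3.4200 = 0.2924

0.2924


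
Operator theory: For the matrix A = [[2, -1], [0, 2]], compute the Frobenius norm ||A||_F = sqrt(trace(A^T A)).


||A||_F^2 = sum a_ij^2
= 2^2 + (-1)^2 + 0^2 + 2^2
= 4 + 1 + 0 + 4 = 9
||A||_F = sqrt(9) = 3.0000

3.0000


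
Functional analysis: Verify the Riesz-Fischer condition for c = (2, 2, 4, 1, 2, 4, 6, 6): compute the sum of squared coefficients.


sum |c_n|^2 = 2^2 + 2^2 + 4^2 + 1^2 + 2^2 + 4^2 + 6^2 + 6^2
= 4 + 4 + 16 + 1 + 4 + 16 + 36 + 36
= 117

117


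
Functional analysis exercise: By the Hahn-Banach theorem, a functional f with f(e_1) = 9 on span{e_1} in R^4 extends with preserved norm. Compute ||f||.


The norm of f is given by ||f|| = sup_{||x||=1} |f(x)|.
On span{e_1}, ||e_1|| = 1, so ||f|| = |f(e_1)| / ||e_1||
= |9| / 1 = 9.0000

9.0000


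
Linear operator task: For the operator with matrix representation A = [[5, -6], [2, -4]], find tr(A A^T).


trace(A * A^T) = sum of squares of all entries
= 5^2 + (-6)^2 + 2^2 + (-4)^2
= 25 + 36 + 4 + 16
= 81

81


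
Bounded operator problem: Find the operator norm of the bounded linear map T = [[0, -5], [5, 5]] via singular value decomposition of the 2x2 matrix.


A^T A = [[25, 25], [25, 50]]
trace(A^T A) = 75, det(A^T A) = 625
discriminant = 75^2 - 4*625 = 3125
Largest eigenvalue of A^T A = (trace + sqrt(disc))/2 = 65.4508
||T|| = sqrt(65.4508) = 8.0902

8.0902


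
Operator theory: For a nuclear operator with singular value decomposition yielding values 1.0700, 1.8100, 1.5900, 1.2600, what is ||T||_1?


The nuclear norm is the sum of all singular values.
||T||_1 = 1.0700 + 1.8100 + 1.5900 + 1.2600
= 5.7300

5.7300


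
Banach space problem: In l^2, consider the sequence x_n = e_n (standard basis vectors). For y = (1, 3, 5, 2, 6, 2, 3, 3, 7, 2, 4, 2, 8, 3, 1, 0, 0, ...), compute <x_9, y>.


x_9 = e_9 is the standard basis vector with 1 in position 9.
<x_9, y> = y_9 = 7
As n -> infinity, <x_n, y> -> 0, confirming weak convergence of (x_n) to 0.

7


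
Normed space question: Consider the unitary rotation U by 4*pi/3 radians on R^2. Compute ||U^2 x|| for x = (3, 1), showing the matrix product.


U is a rotation by theta = 4*pi/3
U^2 = rotation by 2*theta = 8*pi/3 = 2*pi/3 (mod 2*pi)
cos(2*pi/3) = -0.5000, sin(2*pi/3) = 0.8660
U^2 x = (-0.5000 * 3 - 0.8660 * 1, 0.8660 * 3 + -0.5000 * 1)
= (-2.3660, 2.0981)
||U^2 x|| = sqrt((-2.3660)^2 + 2.0981^2) = sqrt(10.0000) = 3.1623

3.1623


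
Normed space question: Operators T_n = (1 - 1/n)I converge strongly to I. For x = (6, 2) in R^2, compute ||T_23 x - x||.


T_23 x - x = (1 - 1/23)x - x = -x/23
||x|| = sqrt(40) = 6.3246
||T_23 x - x|| = ||x||/23 = 6.3246/23 = 0.2750

0.2750


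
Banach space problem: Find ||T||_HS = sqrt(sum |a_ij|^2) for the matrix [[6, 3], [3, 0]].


The Hilbert-Schmidt norm is sqrt(sum of squares of all entries).
Sum of squares = 6^2 + 3^2 + 3^2 + 0^2
= 36 + 9 + 9 + 0 = 54
||T||_HS = sqrt(54) = 7.3485

7.3485


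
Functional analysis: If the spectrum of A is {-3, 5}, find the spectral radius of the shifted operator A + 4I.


Spectrum of A + 4I = {1, 9}
Spectral radius = max |lambda| over the shifted spectrum
= max(1, 9) = 9

9


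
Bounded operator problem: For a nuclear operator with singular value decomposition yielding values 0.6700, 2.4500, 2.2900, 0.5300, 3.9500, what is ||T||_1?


The nuclear norm is the sum of all singular values.
||T||_1 = 0.6700 + 2.4500 + 2.2900 + 0.5300 + 3.9500
= 9.8900

9.8900


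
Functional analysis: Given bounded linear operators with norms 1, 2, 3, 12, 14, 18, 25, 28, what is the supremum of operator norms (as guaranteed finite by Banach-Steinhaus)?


By the Uniform Boundedness Principle, the supremum of norms is finite.
sup_k ||T_k|| = max(1, 2, 3, 12, 14, 18, 25, 28) = 28

28


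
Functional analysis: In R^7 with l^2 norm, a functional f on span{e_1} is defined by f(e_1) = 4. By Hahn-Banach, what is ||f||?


The norm of f is given by ||f|| = sup_{||x||=1} |f(x)|.
On span{e_1}, ||e_1|| = 1, so ||f|| = |f(e_1)| / ||e_1||
= |4| / 1 = 4.0000

4.0000


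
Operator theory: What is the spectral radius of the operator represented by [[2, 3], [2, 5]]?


For a 2x2 matrix, eigenvalues satisfy lambda^2 - (trace)*lambda + det = 0
trace = 2 + 5 = 7
det = 2*5 - 3*2 = 4
discriminant = 7^2 - 4*(4) = 33
spectral radius = max |eigenvalue| = 6.3723

6.3723


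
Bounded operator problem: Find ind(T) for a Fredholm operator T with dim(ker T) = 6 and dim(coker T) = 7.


The Fredholm index is defined as ind(T) = dim(ker T) - dim(coker T)
= 6 - 7
= -1

-1


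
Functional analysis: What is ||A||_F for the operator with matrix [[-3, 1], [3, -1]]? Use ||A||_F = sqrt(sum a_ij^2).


||A||_F^2 = sum a_ij^2
= (-3)^2 + 1^2 + 3^2 + (-1)^2
= 9 + 1 + 9 + 1 = 20
||A||_F = sqrt(20) = 4.4721

4.4721


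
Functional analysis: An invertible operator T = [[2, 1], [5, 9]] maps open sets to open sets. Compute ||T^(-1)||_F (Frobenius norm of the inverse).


det(T) = 2*9 - 1*5 = 13
T^(-1) = (1/13) * [[9, -1], [-5, 2]] = [[0.6923, -0.0769], [-0.3846, 0.1538]]
||T^(-1)||_F^2 = 0.6923^2 + (-0.0769)^2 + (-0.3846)^2 + 0.1538^2 = 0.6568
||T^(-1)||_F = sqrt(0.6568) = 0.8104

0.8104


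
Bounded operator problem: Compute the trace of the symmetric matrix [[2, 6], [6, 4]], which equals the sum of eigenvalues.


For a self-adjoint (symmetric) matrix, the eigenvalues are real.
The sum of eigenvalues equals the trace of the matrix.
trace = 2 + 4 = 6

6


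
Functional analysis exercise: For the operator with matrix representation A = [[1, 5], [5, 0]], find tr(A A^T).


trace(A * A^T) = sum of squares of all entries
= 1^2 + 5^2 + 5^2 + 0^2
= 1 + 25 + 25 + 0
= 51

51


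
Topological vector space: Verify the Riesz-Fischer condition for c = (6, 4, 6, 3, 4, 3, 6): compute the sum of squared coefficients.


sum |c_n|^2 = 6^2 + 4^2 + 6^2 + 3^2 + 4^2 + 3^2 + 6^2
= 36 + 16 + 36 + 9 + 16 + 9 + 36
= 158

158


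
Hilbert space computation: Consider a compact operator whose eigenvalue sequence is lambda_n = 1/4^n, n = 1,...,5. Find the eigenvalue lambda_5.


The eigenvalue formula gives lambda_5 = 1/4^5
= 1/1024
= 9.7656e-04

9.7656e-04


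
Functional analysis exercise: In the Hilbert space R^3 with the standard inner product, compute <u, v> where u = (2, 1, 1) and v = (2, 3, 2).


Computing the standard inner product <u, v> = sum u_i * v_i
= 2*2 + 1*3 + 1*2
= 4 + 3 + 2
= 9

9


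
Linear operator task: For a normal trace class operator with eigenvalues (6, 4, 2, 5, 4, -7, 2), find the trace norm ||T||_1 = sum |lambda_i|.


For a normal operator, singular values equal |eigenvalues|.
Trace norm = sum |lambda_i| = 6 + 4 + 2 + 5 + 4 + 7 + 2
= 30

30


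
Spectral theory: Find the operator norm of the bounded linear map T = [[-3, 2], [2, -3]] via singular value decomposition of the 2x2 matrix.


A^T A = [[13, -12], [-12, 13]]
trace(A^T A) = 26, det(A^T A) = 25
discriminant = 26^2 - 4*25 = 576
Largest eigenvalue of A^T A = (trace + sqrt(disc))/2 = 25.0000
||T|| = sqrt(25.0000) = 5.0000

5.0000


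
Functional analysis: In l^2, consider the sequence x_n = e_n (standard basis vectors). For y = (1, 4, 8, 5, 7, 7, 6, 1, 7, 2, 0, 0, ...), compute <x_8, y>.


x_8 = e_8 is the standard basis vector with 1 in position 8.
<x_8, y> = y_8 = 1
As n -> infinity, <x_n, y> -> 0, confirming weak convergence of (x_n) to 0.

1


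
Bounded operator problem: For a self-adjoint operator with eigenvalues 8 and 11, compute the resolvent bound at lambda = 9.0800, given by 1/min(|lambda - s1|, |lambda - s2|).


dist(9.0800, {8, 11}) = min(|9.0800 - 8|, |9.0800 - 11|)
= min(1.0800, 1.9200) = 1.0800
Resolvent bound = 1/1.0800 = 0.9259

0.9259


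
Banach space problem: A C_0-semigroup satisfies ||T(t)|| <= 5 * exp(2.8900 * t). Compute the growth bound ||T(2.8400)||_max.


||T(2.8400)|| <= 5 * exp(2.8900 * 2.8400)
= 5 * exp(8.2076)
= 5 * 3668.7269
= 18343.6347

18343.6347


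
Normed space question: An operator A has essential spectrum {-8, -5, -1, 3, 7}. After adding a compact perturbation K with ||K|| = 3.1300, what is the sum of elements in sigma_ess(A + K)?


By Weyl's theorem, the essential spectrum is invariant under compact perturbations.
sigma_ess(A + K) = sigma_ess(A) = {-8, -5, -1, 3, 7}
Sum = -8 + -5 + -1 + 3 + 7 = -4

-4


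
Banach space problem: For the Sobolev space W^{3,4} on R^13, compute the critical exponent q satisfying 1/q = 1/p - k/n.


Using the Sobolev embedding formula: 1/q = 1/p - k/n
1/q = 1/4 - 3/13 = 1/52
q = 1/(1/52) = 52

52.0000


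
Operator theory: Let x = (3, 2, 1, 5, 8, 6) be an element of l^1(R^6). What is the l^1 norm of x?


The l^1 norm equals the sum of absolute values of all components.
||x||_1 = 3 + 2 + 1 + 5 + 8 + 6
= 25

25.0000


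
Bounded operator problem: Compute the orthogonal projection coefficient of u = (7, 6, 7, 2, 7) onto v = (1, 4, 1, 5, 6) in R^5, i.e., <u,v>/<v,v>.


Computing <u,v> = 7*1 + 6*4 + 7*1 + 2*5 + 7*6 = 90
Computing <v,v> = 1^2 + 4^2 + 1^2 + 5^2 + 6^2 = 79
Projection coefficient = 90/79 = 1.1392

1.1392


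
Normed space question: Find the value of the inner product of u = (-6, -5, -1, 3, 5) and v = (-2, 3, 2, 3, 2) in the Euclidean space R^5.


Computing the standard inner product <u, v> = sum u_i * v_i
= -6*-2 + -5*3 + -1*2 + 3*3 + 5*2
= 12 + -15 + -2 + 9 + 10
= 14

14


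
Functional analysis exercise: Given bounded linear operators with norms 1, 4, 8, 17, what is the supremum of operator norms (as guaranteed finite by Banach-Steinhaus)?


By the Uniform Boundedness Principle, the supremum of norms is finite.
sup_k ||T_k|| = max(1, 4, 8, 17) = 17

17


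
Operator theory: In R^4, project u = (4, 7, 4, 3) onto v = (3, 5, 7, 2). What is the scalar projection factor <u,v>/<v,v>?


Computing <u,v> = 4*3 + 7*5 + 4*7 + 3*2 = 81
Computing <v,v> = 3^2 + 5^2 + 7^2 + 2^2 = 87
Projection coefficient = 81/87 = 0.9310

0.9310


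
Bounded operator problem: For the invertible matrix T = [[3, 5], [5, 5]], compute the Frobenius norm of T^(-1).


det(T) = 3*5 - 5*5 = -10
T^(-1) = (1/-10) * [[5, -5], [-5, 3]] = [[-0.5000, 0.5000], [0.5000, -0.3000]]
||T^(-1)||_F^2 = (-0.5000)^2 + 0.5000^2 + 0.5000^2 + (-0.3000)^2 = 0.8400
||T^(-1)||_F = sqrt(0.8400) = 0.9165

0.9165


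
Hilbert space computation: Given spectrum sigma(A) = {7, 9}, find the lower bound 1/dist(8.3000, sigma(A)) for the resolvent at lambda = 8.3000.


dist(8.3000, {7, 9}) = min(|8.3000 - 7|, |8.3000 - 9|)
= min(1.3000, 0.7000) = 0.7000
Resolvent bound = 1/0.7000 = 1.4286

1.4286


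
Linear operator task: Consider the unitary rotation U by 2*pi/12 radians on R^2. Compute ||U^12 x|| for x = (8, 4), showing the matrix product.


U is a rotation by theta = 2*pi/12
U^12 = rotation by 12*theta = 24*pi/12 = 0*pi/12 (mod 2*pi)
cos(0*pi/12) = 1.0000, sin(0*pi/12) = 0.0000
U^12 x = (1.0000 * 8 - 0.0000 * 4, 0.0000 * 8 + 1.0000 * 4)
= (8.0000, 4.0000)
||U^12 x|| = sqrt(8.0000^2 + 4.0000^2) = sqrt(80.0000) = 8.9443

8.9443


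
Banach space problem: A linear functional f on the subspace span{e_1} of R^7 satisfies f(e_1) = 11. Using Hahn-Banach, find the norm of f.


The norm of f is given by ||f|| = sup_{||x||=1} |f(x)|.
On span{e_1}, ||e_1|| = 1, so ||f|| = |f(e_1)| / ||e_1||
= |11| / 1 = 11.0000

11.0000


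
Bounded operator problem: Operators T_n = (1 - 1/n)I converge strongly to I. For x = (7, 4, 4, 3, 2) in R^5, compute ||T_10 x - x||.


T_10 x - x = (1 - 1/10)x - x = -x/10
||x|| = sqrt(94) = 9.6954
||T_10 x - x|| = ||x||/10 = 9.6954/10 = 0.9695

0.9695


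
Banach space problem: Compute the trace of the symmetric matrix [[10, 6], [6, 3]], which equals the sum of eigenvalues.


For a self-adjoint (symmetric) matrix, the eigenvalues are real.
The sum of eigenvalues equals the trace of the matrix.
trace = 10 + 3 = 13

13


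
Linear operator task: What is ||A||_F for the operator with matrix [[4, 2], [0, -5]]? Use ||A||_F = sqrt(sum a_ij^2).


||A||_F^2 = sum a_ij^2
= 4^2 + 2^2 + 0^2 + (-5)^2
= 16 + 4 + 0 + 25 = 45
||A||_F = sqrt(45) = 6.7082

6.7082


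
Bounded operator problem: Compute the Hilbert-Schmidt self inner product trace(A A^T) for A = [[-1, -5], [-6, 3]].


trace(A * A^T) = sum of squares of all entries
= (-1)^2 + (-5)^2 + (-6)^2 + 3^2
= 1 + 25 + 36 + 9
= 71

71


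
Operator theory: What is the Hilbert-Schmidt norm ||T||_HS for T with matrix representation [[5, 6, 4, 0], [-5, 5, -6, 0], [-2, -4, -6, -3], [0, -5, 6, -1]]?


The Hilbert-Schmidt norm is sqrt(sum of squares of all entries).
Sum of squares = 5^2 + 6^2 + 4^2 + 0^2 + (-5)^2 + 5^2 + (-6)^2 + 0^2 + (-2)^2 + (-4)^2 + (-6)^2 + (-3)^2 + 0^2 + (-5)^2 + 6^2 + (-1)^2
= 25 + 36 + 16 + 0 + 25 + 25 + 36 + 0 + 4 + 16 + 36 + 9 + 0 + 25 + 36 + 1 = 290
||T||_HS = sqrt(290) = 17.0294

17.0294


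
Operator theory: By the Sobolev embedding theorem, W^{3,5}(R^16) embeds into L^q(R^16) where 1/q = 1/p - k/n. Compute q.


Using the Sobolev embedding formula: 1/q = 1/p - k/n
1/q = 1/5 - 3/16 = 1/80
q = 1/(1/80) = 80

80.0000


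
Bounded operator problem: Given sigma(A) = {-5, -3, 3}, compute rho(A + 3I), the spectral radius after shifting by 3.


Spectrum of A + 3I = {-2, 0, 6}
Spectral radius = max |lambda| over the shifted spectrum
= max(2, 0, 6) = 6

6


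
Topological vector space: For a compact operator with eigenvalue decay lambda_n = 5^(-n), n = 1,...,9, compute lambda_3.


The eigenvalue formula gives lambda_3 = 1/5^3
= 1/125
= 0.0080

0.0080


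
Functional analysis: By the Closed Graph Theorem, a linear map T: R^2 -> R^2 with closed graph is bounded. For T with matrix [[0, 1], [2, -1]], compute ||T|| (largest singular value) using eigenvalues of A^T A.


A^T A = [[4, -2], [-2, 2]]
trace(A^T A) = 6, det(A^T A) = 4
discriminant = 6^2 - 4*4 = 20
Largest eigenvalue of A^T A = (trace + sqrt(disc))/2 = 5.2361
||T|| = sqrt(5.2361) = 2.2882

2.2882


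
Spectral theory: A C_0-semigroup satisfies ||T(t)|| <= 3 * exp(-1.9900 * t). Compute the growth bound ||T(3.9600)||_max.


||T(3.9600)|| <= 3 * exp(-1.9900 * 3.9600)
= 3 * exp(-7.8804)
= 3 * 3.7808e-04
= 0.0011

0.0011


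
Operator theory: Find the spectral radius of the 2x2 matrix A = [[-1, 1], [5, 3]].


For a 2x2 matrix, eigenvalues satisfy lambda^2 - (trace)*lambda + det = 0
trace = -1 + 3 = 2
det = -1*3 - 1*5 = -8
discriminant = 2^2 - 4*(-8) = 36
spectral radius = max |eigenvalue| = 4.0000

4.0000


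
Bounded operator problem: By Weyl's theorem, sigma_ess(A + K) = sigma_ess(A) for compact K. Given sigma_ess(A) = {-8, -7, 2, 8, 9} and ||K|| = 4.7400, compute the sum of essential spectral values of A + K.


By Weyl's theorem, the essential spectrum is invariant under compact perturbations.
sigma_ess(A + K) = sigma_ess(A) = {-8, -7, 2, 8, 9}
Sum = -8 + -7 + 2 + 8 + 9 = 4

4


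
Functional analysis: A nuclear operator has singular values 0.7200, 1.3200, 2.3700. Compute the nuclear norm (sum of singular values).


The nuclear norm is the sum of all singular values.
||T||_1 = 0.7200 + 1.3200 + 2.3700
= 4.4100

4.4100


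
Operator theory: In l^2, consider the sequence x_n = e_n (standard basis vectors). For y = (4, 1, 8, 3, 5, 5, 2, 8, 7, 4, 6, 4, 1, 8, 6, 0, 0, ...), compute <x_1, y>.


x_1 = e_1 is the standard basis vector with 1 in position 1.
<x_1, y> = y_1 = 4
As n -> infinity, <x_n, y> -> 0, confirming weak convergence of (x_n) to 0.

4


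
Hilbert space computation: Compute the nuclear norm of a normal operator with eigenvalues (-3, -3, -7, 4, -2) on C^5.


For a normal operator, singular values equal |eigenvalues|.
Trace norm = sum |lambda_i| = 3 + 3 + 7 + 4 + 2
= 19

19


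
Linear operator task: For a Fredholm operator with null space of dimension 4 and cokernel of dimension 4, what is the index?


The Fredholm index is defined as ind(T) = dim(ker T) - dim(coker T)
= 4 - 4
= 0

0


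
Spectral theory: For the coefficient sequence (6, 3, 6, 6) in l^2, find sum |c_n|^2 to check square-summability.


sum |c_n|^2 = 6^2 + 3^2 + 6^2 + 6^2
= 36 + 9 + 36 + 36
= 117

117


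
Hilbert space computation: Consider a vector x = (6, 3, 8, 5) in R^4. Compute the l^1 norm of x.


The l^1 norm equals the sum of absolute values of all components.
||x||_1 = 6 + 3 + 8 + 5
= 22

22.0000


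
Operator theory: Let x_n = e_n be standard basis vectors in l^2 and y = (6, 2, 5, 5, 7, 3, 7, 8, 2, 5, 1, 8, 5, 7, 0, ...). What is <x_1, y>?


x_1 = e_1 is the standard basis vector with 1 in position 1.
<x_1, y> = y_1 = 6
As n -> infinity, <x_n, y> -> 0, confirming weak convergence of (x_n) to 0.

6


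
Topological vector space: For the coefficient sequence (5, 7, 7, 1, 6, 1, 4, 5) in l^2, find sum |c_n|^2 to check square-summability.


sum |c_n|^2 = 5^2 + 7^2 + 7^2 + 1^2 + 6^2 + 1^2 + 4^2 + 5^2
= 25 + 49 + 49 + 1 + 36 + 1 + 16 + 25
= 202

202


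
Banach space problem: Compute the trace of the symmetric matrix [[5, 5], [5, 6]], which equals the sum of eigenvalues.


For a self-adjoint (symmetric) matrix, the eigenvalues are real.
The sum of eigenvalues equals the trace of the matrix.
trace = 5 + 6 = 11

11


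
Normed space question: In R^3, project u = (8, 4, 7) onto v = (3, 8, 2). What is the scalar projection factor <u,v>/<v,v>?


Computing <u,v> = 8*3 + 4*8 + 7*2 = 70
Computing <v,v> = 3^2 + 8^2 + 2^2 = 77
Projection coefficient = 70/77 = 0.9091

0.9091


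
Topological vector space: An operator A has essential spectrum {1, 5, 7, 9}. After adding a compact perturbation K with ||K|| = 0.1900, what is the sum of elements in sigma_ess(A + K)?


By Weyl's theorem, the essential spectrum is invariant under compact perturbations.
sigma_ess(A + K) = sigma_ess(A) = {1, 5, 7, 9}
Sum = 1 + 5 + 7 + 9 = 22

22


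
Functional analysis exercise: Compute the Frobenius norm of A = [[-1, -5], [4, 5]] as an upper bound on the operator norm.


||A||_F^2 = sum a_ij^2
= (-1)^2 + (-5)^2 + 4^2 + 5^2
= 1 + 25 + 16 + 25 = 67
||A||_F = sqrt(67) = 8.1854

8.1854
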